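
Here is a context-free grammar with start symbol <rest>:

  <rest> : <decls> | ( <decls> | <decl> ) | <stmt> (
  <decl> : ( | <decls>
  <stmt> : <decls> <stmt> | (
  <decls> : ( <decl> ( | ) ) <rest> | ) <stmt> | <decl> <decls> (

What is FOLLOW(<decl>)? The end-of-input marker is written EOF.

In <rest> : <decl> ): add FIRST()) = { ) }.
In <decls> : ( <decl> (: add FIRST(() = { ( }.
In <decls> : <decl> <decls> (: add FIRST(<decls> () = { (, ) }.
Union: FOLLOW(<decl>) = { (, ) }.

{ (, ) }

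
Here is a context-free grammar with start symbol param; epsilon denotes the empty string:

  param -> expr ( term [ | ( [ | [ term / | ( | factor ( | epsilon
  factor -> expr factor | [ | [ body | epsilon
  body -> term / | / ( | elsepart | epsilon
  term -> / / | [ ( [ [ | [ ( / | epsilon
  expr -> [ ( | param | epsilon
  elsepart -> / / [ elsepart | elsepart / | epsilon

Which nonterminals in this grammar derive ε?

{ body, elsepart, expr, factor, param, term }

Directly nullable (have an epsilon-production): param, factor, body, term, expr, elsepart.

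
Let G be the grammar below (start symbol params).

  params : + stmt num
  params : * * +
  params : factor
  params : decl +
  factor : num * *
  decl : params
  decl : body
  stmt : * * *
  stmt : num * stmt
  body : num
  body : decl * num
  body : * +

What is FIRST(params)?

params : + stmt num contributes {+}.
params : * * + contributes {*}.
From params : factor: add FIRST(factor) = { num }.
From params : decl +: add FIRST(decl) = { *, +, num }.
Union: FIRST(params) = { *, +, num }.

{ *, +, num }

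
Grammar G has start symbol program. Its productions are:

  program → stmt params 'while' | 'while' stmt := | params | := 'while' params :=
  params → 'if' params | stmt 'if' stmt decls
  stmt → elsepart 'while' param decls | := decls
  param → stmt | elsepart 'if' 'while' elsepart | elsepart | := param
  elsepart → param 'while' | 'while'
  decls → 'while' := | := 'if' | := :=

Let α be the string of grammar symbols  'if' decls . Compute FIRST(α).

'if' is a terminal; add {'if'} and stop.

{ 'if' }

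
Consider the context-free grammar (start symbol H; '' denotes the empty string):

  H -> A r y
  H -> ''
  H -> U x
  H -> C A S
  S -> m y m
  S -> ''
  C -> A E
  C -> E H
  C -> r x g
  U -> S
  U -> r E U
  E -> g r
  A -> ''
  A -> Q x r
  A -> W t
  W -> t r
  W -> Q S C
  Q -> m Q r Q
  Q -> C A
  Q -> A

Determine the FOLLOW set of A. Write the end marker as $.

{ $, g, m, r, t, x }

In H -> A r y: add FIRST(r y) = { r }.
In H -> C A S: add FIRST(S)\{''} = { m }.
  Since S is nullable, also add FOLLOW(H) = { $, g, m, r, t, x }.
In C -> A E: add FIRST(E) = { g }.
In Q -> C A: A is at the end, add FOLLOW(Q) = { g, m, r, t, x }.
In Q -> A: A is at the end, add FOLLOW(Q) = { g, m, r, t, x }.
Union: FOLLOW(A) = { $, g, m, r, t, x }.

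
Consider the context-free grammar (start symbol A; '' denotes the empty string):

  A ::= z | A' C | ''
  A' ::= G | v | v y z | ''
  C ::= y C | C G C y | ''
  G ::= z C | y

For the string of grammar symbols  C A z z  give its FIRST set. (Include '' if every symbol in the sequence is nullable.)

Add FIRST(C)\{''} = { y, z }; C is nullable, continue.
Add FIRST(A)\{''} = { v, y, z }; A is nullable, continue.
z is a terminal; add {z} and stop.

{ v, y, z }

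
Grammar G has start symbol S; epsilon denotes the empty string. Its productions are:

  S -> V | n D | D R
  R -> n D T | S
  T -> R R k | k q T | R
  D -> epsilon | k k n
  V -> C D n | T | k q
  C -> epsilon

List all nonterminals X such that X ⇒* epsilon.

{ C, D }

Directly nullable (have an epsilon-production): D, C.
No other nonterminal has a production whose RHS symbols are all nullable.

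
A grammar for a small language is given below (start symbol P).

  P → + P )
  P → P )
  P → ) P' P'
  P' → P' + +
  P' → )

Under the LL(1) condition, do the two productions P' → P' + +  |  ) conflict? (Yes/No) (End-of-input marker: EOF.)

Yes

FIRST(P' + +) = { ) } and FIRST()) = { ) }.
Both contain ), so the two alternatives are not disjoint — LL(1) conflict.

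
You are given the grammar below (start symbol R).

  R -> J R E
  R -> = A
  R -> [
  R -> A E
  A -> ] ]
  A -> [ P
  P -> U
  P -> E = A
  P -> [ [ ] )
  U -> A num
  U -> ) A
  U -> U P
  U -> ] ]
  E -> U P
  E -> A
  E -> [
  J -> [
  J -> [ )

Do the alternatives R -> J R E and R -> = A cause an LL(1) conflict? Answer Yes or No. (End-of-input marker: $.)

No

FIRST(J R E) = { [ } and FIRST(= A) = { = }.
The FIRST sets are disjoint and neither alternative is nullable — no conflict.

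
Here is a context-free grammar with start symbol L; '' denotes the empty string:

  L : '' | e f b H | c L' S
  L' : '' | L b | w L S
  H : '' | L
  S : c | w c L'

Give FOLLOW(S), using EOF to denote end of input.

In L : c L' S: S is at the end, add FOLLOW(L) = { EOF, b, c, w }.
In L' : w L S: S is at the end, add FOLLOW(L') = { EOF, b, c, w }.
Union: FOLLOW(S) = { EOF, b, c, w }.

{ EOF, b, c, w }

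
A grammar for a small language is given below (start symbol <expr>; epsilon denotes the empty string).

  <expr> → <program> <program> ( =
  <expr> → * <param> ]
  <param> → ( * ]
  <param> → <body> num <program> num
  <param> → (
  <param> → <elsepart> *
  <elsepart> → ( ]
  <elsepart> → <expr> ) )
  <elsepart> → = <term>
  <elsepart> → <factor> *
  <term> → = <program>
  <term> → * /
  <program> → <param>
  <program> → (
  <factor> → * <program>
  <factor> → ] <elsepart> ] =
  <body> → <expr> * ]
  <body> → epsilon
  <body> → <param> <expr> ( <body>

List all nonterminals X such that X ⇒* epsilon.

{ <body> }

Directly nullable (have an epsilon-production): <body>.
No other nonterminal has a production whose RHS symbols are all nullable.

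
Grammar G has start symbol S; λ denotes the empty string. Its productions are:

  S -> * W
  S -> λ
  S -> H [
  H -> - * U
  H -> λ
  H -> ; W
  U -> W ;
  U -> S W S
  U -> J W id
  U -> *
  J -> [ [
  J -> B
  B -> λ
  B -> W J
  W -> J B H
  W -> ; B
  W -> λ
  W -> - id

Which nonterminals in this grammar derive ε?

Directly nullable (have an λ-production): S, H, B, W.
J -> B with every symbol nullable, so J is nullable.
U -> S W S with every symbol nullable, so U is nullable.

{ B, H, J, S, U, W }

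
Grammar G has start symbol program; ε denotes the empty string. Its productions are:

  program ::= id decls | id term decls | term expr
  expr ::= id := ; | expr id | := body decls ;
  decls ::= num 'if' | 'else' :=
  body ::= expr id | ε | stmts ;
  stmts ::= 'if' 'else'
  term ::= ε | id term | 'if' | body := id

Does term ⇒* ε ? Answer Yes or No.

term has an ε-production, so term ⇒ ε.

Yes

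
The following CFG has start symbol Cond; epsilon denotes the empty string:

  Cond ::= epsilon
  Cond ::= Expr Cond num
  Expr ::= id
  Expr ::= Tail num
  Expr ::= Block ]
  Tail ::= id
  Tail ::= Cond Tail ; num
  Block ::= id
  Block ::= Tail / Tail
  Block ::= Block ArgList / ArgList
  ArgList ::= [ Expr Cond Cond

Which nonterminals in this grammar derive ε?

Directly nullable (have an epsilon-production): Cond.
No other nonterminal has a production whose RHS symbols are all nullable.

{ Cond }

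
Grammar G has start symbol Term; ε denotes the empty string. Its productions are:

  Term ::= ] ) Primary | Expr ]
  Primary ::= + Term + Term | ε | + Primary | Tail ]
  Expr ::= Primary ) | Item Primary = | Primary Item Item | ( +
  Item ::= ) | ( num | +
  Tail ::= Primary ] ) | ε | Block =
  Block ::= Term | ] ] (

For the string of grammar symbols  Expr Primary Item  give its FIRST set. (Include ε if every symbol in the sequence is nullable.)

{ (, ), +, ] }

Add FIRST(Expr) = { (, ), +, ] }; Expr is not nullable, stop.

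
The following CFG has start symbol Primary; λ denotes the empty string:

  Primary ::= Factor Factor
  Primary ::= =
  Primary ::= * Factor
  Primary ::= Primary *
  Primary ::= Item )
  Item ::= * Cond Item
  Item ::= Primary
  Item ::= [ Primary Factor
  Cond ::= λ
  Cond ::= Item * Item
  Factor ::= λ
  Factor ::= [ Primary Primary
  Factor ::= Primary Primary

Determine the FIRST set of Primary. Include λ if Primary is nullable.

From Primary ::= Factor Factor: Factor, Factor nullable, take FIRST(Factor) ∪ FIRST(Factor) = { ), *, =, [ }; also λ since the whole RHS is nullable.
Primary ::= = contributes {=}.
Primary ::= * Factor contributes {*}.
From Primary ::= Primary *: Primary nullable, take FIRST(Primary) ∪ {*} = { ), *, =, [ }.
From Primary ::= Item ): Item nullable, take FIRST(Item) ∪ {)} = { ), *, =, [ }.
Union: FIRST(Primary) = { ), *, =, [, λ }.

{ ), *, =, [, λ }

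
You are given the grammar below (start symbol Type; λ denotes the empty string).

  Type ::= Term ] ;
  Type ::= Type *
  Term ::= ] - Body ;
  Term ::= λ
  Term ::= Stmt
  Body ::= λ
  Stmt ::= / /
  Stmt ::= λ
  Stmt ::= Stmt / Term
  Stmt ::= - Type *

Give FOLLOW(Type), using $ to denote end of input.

{ $, * }

Type is the start symbol, so $ ∈ FOLLOW(Type).
In Type ::= Type *: add FIRST(*) = { * }.
In Stmt ::= - Type *: add FIRST(*) = { * }.
Union: FOLLOW(Type) = { $, * }.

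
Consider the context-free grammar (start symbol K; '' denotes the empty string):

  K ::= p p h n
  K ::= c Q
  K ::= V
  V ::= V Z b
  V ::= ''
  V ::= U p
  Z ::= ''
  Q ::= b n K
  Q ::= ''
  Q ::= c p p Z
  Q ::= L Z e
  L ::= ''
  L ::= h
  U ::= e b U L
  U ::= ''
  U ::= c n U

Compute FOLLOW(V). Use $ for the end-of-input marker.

{ $, b }

In K ::= V: V is at the end, add FOLLOW(K) = { $ }.
In V ::= V Z b: add FIRST(Z b) = { b }.
Union: FOLLOW(V) = { $, b }.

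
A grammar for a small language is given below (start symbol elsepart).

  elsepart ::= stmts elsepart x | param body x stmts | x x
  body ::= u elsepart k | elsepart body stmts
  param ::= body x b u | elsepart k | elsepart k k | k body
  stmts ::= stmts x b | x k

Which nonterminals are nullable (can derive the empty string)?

{ } (none)

No nonterminal has an empty production or an RHS whose symbols are all nullable.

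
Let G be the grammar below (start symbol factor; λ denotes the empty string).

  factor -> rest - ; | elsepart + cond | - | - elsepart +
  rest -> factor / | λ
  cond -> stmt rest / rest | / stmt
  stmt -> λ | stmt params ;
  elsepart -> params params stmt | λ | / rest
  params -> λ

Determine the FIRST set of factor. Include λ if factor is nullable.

{ +, -, /, ; }

From factor -> rest - ;: rest nullable, take FIRST(rest) ∪ {-} = { +, -, /, ; }.
From factor -> elsepart + cond: elsepart nullable, take FIRST(elsepart) ∪ {+} = { +, /, ; }.
factor -> - contributes {-}.
factor -> - elsepart + contributes {-}.
Union: FIRST(factor) = { +, -, /, ; }.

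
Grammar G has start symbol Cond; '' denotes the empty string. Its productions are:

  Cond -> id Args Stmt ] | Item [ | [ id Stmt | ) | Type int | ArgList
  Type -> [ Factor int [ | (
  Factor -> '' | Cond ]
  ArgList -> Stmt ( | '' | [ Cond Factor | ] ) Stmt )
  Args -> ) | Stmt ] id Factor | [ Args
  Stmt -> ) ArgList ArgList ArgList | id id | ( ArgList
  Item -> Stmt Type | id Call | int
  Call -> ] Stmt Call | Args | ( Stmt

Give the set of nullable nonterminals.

{ ArgList, Cond, Factor }

Directly nullable (have an ''-production): Factor, ArgList.
Cond -> ArgList with every symbol nullable, so Cond is nullable.
No other nonterminal has a production whose RHS symbols are all nullable.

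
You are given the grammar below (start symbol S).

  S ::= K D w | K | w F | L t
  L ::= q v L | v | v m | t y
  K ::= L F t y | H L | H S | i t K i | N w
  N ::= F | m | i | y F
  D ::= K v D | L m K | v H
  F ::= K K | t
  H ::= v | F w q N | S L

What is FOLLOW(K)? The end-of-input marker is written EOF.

In S ::= K D w: add FIRST(D w) = { i, m, q, t, v, w, y }.
In S ::= K: K is at the end, add FOLLOW(S) = { EOF, i, m, q, t, v, w, y }.
In K ::= i t K i: add FIRST(i) = { i }.
In D ::= K v D: add FIRST(v D) = { v }.
In D ::= L m K: K is at the end, add FOLLOW(D) = { w }.
In F ::= K K: add FIRST(K) = { i, m, q, t, v, w, y }.
In F ::= K K: K is at the end, add FOLLOW(F) = { EOF, i, m, q, t, v, w, y }.
Union: FOLLOW(K) = { EOF, i, m, q, t, v, w, y }.

{ EOF, i, m, q, t, v, w, y }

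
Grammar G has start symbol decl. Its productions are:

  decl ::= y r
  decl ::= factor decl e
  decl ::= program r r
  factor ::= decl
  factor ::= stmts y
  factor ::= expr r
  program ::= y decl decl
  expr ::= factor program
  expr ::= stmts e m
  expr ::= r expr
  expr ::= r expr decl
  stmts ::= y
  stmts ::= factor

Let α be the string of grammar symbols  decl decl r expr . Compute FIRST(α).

{ r, y }

Add FIRST(decl) = { r, y }; decl is not nullable, stop.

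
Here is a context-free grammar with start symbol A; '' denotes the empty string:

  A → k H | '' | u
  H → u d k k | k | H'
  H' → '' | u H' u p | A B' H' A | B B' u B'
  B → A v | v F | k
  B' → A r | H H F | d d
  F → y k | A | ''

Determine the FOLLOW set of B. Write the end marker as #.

{ d, k, r, u, v, y }

In H' → B B' u B': add FIRST(B' u B') = { d, k, r, u, v, y }.
Union: FOLLOW(B) = { d, k, r, u, v, y }.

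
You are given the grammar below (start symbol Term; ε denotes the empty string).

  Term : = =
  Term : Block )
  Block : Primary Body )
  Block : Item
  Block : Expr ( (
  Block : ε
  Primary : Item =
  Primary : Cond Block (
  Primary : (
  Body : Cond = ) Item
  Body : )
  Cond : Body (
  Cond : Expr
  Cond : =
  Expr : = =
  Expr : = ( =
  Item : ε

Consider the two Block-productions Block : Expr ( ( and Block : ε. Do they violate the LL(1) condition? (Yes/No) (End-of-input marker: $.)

No

FIRST(Expr ( () = { = } and FIRST(ε) = { ε }.
The second is nullable but FOLLOW(Block) = { (, ) } is disjoint from FIRST of the first.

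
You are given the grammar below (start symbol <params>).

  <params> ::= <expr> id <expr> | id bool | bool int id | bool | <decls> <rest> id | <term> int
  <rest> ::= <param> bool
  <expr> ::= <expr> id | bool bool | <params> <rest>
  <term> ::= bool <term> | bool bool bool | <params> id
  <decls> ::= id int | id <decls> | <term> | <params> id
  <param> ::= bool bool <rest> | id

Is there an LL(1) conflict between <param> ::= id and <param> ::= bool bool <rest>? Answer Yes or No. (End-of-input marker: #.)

No

FIRST(id) = { id } and FIRST(bool bool <rest>) = { bool }.
The FIRST sets are disjoint and neither alternative is nullable — no conflict.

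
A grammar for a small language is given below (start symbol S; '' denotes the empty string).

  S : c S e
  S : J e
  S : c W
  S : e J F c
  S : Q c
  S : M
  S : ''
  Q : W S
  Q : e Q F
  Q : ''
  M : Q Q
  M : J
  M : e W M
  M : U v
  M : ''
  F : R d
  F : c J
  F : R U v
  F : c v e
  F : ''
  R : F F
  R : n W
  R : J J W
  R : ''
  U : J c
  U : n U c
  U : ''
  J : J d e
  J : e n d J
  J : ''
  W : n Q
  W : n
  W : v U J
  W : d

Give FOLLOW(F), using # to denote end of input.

In S : e J F c: add FIRST(c) = { c }.
In Q : e Q F: F is at the end, add FOLLOW(Q) = { #, c, d, e, n, v }.
In R : F F: add FIRST(F)\{''} = { c, d, e, n, v }.
  Since F is nullable, also add FOLLOW(R) = { c, d, e, n, v }.
In R : F F: F is at the end, add FOLLOW(R) = { c, d, e, n, v }.
Union: FOLLOW(F) = { #, c, d, e, n, v }.

{ #, c, d, e, n, v }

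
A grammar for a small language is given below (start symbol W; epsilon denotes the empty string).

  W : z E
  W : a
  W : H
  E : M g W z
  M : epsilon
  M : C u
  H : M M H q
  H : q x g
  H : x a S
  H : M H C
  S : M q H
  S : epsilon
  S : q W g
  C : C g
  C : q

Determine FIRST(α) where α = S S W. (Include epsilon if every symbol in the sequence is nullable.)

{ a, q, x, z }

Add FIRST(S)\{epsilon} = { q }; S is nullable, continue.
Add FIRST(S)\{epsilon} = { q }; S is nullable, continue.
Add FIRST(W) = { a, q, x, z }; W is not nullable, stop.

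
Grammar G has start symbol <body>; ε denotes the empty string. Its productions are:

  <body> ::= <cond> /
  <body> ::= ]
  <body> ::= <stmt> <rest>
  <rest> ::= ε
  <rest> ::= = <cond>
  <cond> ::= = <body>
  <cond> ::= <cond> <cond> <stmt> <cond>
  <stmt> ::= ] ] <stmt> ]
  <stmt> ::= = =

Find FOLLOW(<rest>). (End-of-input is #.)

{ #, /, =, ] }

In <body> ::= <stmt> <rest>: <rest> is at the end, add FOLLOW(<body>) = { #, /, =, ] }.
Union: FOLLOW(<rest>) = { #, /, =, ] }.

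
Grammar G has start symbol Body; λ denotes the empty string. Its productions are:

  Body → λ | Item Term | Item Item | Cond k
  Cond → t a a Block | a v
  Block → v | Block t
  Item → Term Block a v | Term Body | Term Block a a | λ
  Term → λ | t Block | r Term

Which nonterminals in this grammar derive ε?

Directly nullable (have an λ-production): Body, Item, Term.
No other nonterminal has a production whose RHS symbols are all nullable.

{ Body, Item, Term }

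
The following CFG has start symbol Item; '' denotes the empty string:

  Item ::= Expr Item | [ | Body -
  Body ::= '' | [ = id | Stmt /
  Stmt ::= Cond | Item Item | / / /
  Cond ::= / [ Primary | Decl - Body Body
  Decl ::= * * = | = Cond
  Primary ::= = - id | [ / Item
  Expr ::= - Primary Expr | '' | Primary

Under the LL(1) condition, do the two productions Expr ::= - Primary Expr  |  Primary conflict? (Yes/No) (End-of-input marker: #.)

No

FIRST(- Primary Expr) = { - } and FIRST(Primary) = { =, [ }.
The FIRST sets are disjoint and neither alternative is nullable — no conflict.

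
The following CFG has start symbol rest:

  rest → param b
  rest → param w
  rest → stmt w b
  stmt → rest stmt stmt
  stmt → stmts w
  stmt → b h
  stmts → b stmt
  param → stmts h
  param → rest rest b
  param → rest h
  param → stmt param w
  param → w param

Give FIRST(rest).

From rest → param b: add FIRST(param) = { b, w }.
From rest → param w: add FIRST(param) = { b, w }.
From rest → stmt w b: add FIRST(stmt) = { b, w }.
Union: FIRST(rest) = { b, w }.

{ b, w }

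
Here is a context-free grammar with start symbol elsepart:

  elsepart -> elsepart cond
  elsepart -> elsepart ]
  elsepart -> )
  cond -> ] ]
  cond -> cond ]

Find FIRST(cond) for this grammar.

cond -> ] ] contributes {]}.
From cond -> cond ]: add FIRST(cond) = { ] }.
Union: FIRST(cond) = { ] }.

{ ] }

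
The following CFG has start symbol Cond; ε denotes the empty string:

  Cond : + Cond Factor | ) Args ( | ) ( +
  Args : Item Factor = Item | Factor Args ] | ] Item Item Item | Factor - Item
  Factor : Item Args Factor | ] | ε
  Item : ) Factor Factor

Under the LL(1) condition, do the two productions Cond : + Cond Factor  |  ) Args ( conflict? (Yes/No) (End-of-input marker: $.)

FIRST(+ Cond Factor) = { + } and FIRST() Args () = { ) }.
The FIRST sets are disjoint and neither alternative is nullable — no conflict.

No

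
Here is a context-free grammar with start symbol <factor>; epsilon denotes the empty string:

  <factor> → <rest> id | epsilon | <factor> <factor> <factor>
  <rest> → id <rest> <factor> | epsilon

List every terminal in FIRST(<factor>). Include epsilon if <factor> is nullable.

{ id, epsilon }

From <factor> → <rest> id: <rest> nullable, take FIRST(<rest>) ∪ {id} = { id }.
<factor> → epsilon contributes epsilon.
From <factor> → <factor> <factor> <factor>: <factor>, <factor>, <factor> nullable, take FIRST(<factor>) ∪ FIRST(<factor>) ∪ FIRST(<factor>) = { id }; also epsilon since the whole RHS is nullable.
Union: FIRST(<factor>) = { id, epsilon }.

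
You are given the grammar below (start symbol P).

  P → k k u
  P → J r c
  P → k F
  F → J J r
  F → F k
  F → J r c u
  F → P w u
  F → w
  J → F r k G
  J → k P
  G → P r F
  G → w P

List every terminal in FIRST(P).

P → k k u contributes {k}.
From P → J r c: add FIRST(J) = { k, w }.
P → k F contributes {k}.
Union: FIRST(P) = { k, w }.

{ k, w }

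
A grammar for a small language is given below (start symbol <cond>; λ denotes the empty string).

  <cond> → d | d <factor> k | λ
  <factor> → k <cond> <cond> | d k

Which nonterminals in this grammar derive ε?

{ <cond> }

Directly nullable (have an λ-production): <cond>.
No other nonterminal has a production whose RHS symbols are all nullable.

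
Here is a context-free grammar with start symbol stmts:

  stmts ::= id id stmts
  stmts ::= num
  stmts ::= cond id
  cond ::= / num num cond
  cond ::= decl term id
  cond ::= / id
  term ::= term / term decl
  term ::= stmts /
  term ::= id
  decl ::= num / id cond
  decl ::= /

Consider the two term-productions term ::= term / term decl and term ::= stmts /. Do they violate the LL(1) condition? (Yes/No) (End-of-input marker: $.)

Yes

FIRST(term / term decl) = { /, id, num } and FIRST(stmts /) = { /, id, num }.
Both contain /, so the two alternatives are not disjoint — LL(1) conflict.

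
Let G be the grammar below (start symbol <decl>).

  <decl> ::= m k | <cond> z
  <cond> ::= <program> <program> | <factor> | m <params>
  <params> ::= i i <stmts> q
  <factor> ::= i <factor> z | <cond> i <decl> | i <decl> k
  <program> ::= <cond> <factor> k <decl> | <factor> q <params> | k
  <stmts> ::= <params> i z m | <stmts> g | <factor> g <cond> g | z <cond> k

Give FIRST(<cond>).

From <cond> ::= <program> <program>: add FIRST(<program>) = { i, k, m }.
From <cond> ::= <factor>: add FIRST(<factor>) = { i, k, m }.
<cond> ::= m <params> contributes {m}.
Union: FIRST(<cond>) = { i, k, m }.

{ i, k, m }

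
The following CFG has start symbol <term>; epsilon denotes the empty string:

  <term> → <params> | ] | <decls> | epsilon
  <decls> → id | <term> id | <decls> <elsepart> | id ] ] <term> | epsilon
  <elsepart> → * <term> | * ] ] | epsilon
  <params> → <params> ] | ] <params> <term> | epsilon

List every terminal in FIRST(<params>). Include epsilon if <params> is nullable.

From <params> → <params> ]: <params> nullable, take FIRST(<params>) ∪ {]} = { ] }.
<params> → ] <params> <term> contributes {]}.
<params> → epsilon contributes epsilon.
Union: FIRST(<params>) = { ], epsilon }.

{ ], epsilon }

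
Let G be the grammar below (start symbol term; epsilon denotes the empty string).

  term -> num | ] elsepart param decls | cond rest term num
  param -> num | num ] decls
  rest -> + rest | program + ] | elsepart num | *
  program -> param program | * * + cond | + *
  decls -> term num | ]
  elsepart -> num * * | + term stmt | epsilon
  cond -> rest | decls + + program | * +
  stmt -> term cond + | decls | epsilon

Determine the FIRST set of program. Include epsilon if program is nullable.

From program -> param program: add FIRST(param) = { num }.
program -> * * + cond contributes {*}.
program -> + * contributes {+}.
Union: FIRST(program) = { *, +, num }.

{ *, +, num }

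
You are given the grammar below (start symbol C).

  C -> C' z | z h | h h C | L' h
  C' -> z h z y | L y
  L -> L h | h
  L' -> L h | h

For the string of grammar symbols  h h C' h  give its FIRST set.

{ h }

h is a terminal; add {h} and stop.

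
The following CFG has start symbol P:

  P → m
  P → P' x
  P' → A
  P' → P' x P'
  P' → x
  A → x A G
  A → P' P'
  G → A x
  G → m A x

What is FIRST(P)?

P → m contributes {m}.
From P → P' x: add FIRST(P') = { x }.
Union: FIRST(P) = { m, x }.

{ m, x }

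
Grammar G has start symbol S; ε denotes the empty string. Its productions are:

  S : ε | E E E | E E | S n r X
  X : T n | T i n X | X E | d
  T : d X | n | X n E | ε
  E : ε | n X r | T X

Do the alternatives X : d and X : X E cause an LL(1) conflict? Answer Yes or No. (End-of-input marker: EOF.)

Yes

FIRST(d) = { d } and FIRST(X E) = { d, i, n }.
Both contain d, so the two alternatives are not disjoint — LL(1) conflict.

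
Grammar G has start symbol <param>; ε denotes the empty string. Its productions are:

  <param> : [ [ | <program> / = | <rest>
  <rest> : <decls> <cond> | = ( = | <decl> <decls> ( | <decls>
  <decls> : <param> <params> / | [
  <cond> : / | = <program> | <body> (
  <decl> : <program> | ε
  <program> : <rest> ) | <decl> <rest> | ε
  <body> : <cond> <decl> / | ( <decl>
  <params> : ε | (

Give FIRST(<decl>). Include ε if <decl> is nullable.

From <decl> : <program>: add FIRST(<program>) = { /, =, [, ε } (including ε since <program> is nullable).
<decl> : ε contributes ε.
Union: FIRST(<decl>) = { /, =, [, ε }.

{ /, =, [, ε }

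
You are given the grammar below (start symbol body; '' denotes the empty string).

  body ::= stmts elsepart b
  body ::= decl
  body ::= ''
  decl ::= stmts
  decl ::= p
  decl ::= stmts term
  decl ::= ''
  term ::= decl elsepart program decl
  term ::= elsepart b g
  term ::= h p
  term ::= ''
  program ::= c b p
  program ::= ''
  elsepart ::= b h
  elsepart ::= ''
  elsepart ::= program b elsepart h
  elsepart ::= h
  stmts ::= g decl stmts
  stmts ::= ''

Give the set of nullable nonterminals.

Directly nullable (have an ''-production): body, decl, term, program, elsepart, stmts.

{ body, decl, elsepart, program, stmts, term }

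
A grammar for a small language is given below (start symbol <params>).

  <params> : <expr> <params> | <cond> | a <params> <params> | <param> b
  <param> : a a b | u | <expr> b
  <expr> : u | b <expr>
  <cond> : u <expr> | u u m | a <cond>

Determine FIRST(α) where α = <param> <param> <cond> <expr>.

{ a, b, u }

Add FIRST(<param>) = { a, b, u }; <param> is not nullable, stop.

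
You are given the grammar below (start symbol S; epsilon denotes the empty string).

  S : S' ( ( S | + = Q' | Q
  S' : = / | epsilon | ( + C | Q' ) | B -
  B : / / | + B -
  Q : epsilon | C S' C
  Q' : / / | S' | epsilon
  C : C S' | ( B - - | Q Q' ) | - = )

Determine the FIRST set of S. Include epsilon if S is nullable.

{ (, ), +, -, /, =, epsilon }

From S : S' ( ( S: S' nullable, take FIRST(S') ∪ {(} = { (, ), +, /, = }.
S : + = Q' contributes {+}.
From S : Q: add FIRST(Q) = { (, ), +, -, /, =, epsilon } (including epsilon since Q is nullable).
Union: FIRST(S) = { (, ), +, -, /, =, epsilon }.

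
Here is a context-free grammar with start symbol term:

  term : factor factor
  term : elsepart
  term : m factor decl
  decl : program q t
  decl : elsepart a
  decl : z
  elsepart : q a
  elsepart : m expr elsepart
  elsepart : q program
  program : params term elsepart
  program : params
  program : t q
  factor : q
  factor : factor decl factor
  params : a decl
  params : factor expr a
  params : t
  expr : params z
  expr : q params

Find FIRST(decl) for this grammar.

{ a, m, q, t, z }

From decl : program q t: add FIRST(program) = { a, q, t }.
From decl : elsepart a: add FIRST(elsepart) = { m, q }.
decl : z contributes {z}.
Union: FIRST(decl) = { a, m, q, t, z }.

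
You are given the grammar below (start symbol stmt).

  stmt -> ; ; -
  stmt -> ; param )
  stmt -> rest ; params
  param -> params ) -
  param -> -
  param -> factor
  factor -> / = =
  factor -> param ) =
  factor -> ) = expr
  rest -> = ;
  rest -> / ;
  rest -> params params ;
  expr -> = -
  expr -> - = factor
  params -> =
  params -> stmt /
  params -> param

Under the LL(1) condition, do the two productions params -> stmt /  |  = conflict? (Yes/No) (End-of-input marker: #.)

Yes

FIRST(stmt /) = { ), -, /, ;, = } and FIRST(=) = { = }.
Both contain =, so the two alternatives are not disjoint — LL(1) conflict.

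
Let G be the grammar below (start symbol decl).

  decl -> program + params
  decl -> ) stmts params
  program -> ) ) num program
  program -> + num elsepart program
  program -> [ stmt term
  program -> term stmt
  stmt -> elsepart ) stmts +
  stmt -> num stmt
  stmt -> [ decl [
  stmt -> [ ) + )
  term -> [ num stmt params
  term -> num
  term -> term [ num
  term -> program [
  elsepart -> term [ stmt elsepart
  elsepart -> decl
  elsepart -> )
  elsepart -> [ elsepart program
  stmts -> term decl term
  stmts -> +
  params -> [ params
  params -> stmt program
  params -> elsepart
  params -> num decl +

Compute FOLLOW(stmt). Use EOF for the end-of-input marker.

In program -> [ stmt term: add FIRST(term) = { ), +, [, num }.
In program -> term stmt: stmt is at the end, add FOLLOW(program) = { EOF, ), +, [, num }.
In stmt -> num stmt: stmt is at the end, add FOLLOW(stmt) = { EOF, ), +, [, num }.
In term -> [ num stmt params: add FIRST(params) = { ), +, [, num }.
In elsepart -> term [ stmt elsepart: add FIRST(elsepart) = { ), +, [, num }.
In params -> stmt program: add FIRST(program) = { ), +, [, num }.
Union: FOLLOW(stmt) = { EOF, ), +, [, num }.

{ EOF, ), +, [, num }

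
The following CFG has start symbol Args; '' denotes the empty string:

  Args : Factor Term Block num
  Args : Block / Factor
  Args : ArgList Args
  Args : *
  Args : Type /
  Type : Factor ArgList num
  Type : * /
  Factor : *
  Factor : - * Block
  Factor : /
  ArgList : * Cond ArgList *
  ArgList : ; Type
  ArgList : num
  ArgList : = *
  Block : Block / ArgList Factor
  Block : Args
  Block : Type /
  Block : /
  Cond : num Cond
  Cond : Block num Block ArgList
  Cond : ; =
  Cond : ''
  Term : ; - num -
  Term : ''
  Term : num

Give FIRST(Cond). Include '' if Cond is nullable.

Cond : num Cond contributes {num}.
From Cond : Block num Block ArgList: add FIRST(Block) = { *, -, /, ;, =, num }.
Cond : ; = contributes {;}.
Cond : '' contributes ''.
Union: FIRST(Cond) = { *, -, /, ;, =, num, '' }.

{ *, -, /, ;, =, num, '' }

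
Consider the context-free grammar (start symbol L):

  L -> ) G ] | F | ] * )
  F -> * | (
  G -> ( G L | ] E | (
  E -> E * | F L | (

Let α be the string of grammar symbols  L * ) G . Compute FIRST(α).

Add FIRST(L) = { (, ), *, ] }; L is not nullable, stop.

{ (, ), *, ] }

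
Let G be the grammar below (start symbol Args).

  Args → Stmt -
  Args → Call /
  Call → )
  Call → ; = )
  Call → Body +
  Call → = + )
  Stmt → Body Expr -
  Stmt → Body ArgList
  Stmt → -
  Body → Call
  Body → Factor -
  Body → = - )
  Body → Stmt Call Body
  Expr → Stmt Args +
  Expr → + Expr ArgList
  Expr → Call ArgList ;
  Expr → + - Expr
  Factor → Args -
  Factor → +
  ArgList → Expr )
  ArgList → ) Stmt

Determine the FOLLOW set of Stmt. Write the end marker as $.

In Args → Stmt -: add FIRST(-) = { - }.
In Body → Stmt Call Body: add FIRST(Call Body) = { ), +, -, ;, = }.
In Expr → Stmt Args +: add FIRST(Args +) = { ), +, -, ;, = }.
In ArgList → ) Stmt: Stmt is at the end, add FOLLOW(ArgList) = { ), +, -, ;, = }.
Union: FOLLOW(Stmt) = { ), +, -, ;, = }.

{ ), +, -, ;, = }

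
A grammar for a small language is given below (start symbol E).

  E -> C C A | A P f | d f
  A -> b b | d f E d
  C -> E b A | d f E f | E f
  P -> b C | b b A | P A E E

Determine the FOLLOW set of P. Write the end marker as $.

{ b, d, f }

In E -> A P f: add FIRST(f) = { f }.
In P -> P A E E: add FIRST(A E E) = { b, d }.
Union: FOLLOW(P) = { b, d, f }.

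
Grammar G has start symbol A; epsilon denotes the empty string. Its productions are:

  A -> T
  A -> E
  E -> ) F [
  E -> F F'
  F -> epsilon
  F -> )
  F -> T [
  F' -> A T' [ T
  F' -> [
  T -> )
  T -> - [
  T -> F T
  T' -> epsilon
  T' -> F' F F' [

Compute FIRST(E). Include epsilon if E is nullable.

{ ), -, [ }

E -> ) F [ contributes {)}.
From E -> F F': F nullable, take FIRST(F) ∪ FIRST(F') = { ), -, [ }.
Union: FIRST(E) = { ), -, [ }.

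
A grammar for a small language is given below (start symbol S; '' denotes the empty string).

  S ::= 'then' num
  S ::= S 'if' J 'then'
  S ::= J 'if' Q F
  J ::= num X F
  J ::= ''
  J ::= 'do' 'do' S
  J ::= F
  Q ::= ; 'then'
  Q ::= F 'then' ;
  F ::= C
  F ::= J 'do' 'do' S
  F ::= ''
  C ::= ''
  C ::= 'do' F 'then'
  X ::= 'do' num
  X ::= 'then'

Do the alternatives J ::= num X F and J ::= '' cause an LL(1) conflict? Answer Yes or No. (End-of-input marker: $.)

No

FIRST(num X F) = { num } and FIRST('') = { '' }.
The second is nullable but FOLLOW(J) = { 'do', 'if', 'then' } is disjoint from FIRST of the first.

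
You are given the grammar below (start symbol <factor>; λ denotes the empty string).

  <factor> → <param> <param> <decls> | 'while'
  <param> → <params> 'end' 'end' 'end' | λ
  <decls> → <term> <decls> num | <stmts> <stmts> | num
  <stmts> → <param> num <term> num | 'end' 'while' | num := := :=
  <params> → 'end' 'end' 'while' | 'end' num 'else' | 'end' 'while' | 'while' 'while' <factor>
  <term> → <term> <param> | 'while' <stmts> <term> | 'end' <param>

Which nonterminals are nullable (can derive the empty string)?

Directly nullable (have an λ-production): <param>.
No other nonterminal has a production whose RHS symbols are all nullable.

{ <param> }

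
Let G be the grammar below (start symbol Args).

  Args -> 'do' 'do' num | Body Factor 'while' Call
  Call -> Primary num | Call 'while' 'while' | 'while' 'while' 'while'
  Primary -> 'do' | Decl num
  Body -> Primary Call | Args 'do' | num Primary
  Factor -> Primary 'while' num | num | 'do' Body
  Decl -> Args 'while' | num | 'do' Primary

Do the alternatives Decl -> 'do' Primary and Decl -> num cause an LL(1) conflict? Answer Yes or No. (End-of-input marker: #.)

No

FIRST('do' Primary) = { 'do' } and FIRST(num) = { num }.
The FIRST sets are disjoint and neither alternative is nullable — no conflict.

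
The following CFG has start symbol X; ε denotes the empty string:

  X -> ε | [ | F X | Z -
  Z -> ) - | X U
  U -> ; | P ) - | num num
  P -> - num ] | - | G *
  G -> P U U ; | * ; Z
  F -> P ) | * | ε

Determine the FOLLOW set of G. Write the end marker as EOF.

In P -> G *: add FIRST(*) = { * }.
Union: FOLLOW(G) = { * }.

{ * }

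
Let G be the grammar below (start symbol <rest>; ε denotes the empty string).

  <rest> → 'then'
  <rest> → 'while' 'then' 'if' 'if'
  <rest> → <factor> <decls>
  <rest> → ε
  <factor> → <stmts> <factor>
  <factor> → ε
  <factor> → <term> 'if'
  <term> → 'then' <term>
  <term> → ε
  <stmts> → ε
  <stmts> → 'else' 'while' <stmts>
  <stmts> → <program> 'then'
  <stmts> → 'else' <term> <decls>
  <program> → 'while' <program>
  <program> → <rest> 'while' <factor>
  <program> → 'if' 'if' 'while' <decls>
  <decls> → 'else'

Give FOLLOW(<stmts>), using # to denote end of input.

{ 'else', 'if', 'then', 'while' }

In <factor> → <stmts> <factor>: add FIRST(<factor>)\{ε} = { 'else', 'if', 'then', 'while' }.
  Since <factor> is nullable, also add FOLLOW(<factor>) = { 'else', 'then' }.
In <stmts> → 'else' 'while' <stmts>: <stmts> is at the end, add FOLLOW(<stmts>) = { 'else', 'if', 'then', 'while' }.
Union: FOLLOW(<stmts>) = { 'else', 'if', 'then', 'while' }.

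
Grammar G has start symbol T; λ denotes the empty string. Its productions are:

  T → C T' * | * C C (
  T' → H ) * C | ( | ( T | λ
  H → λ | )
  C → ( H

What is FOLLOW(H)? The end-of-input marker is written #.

In T' → H ) * C: add FIRST() * C) = { ) }.
In C → ( H: H is at the end, add FOLLOW(C) = { (, ), * }.
Union: FOLLOW(H) = { (, ), * }.

{ (, ), * }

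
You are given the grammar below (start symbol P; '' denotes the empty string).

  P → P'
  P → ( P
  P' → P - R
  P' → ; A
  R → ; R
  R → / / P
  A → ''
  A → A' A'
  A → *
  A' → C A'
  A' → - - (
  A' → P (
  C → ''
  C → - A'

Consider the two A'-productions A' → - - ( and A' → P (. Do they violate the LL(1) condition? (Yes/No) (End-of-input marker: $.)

No

FIRST(- - () = { - } and FIRST(P () = { (, ; }.
The FIRST sets are disjoint and neither alternative is nullable — no conflict.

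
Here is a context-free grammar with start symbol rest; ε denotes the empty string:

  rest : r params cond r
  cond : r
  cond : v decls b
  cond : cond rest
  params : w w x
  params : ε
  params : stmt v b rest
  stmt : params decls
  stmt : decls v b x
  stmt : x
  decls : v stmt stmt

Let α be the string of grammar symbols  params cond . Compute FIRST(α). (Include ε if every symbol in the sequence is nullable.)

{ r, v, w, x }

Add FIRST(params)\{ε} = { v, w, x }; params is nullable, continue.
Add FIRST(cond) = { r, v }; cond is not nullable, stop.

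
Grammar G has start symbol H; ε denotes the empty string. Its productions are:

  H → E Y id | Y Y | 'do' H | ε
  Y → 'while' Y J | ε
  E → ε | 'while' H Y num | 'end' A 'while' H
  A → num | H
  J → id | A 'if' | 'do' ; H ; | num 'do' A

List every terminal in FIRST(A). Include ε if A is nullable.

{ 'do', 'end', 'while', id, num, ε }

A → num contributes {num}.
From A → H: add FIRST(H) = { 'do', 'end', 'while', id, ε } (including ε since H is nullable).
Union: FIRST(A) = { 'do', 'end', 'while', id, num, ε }.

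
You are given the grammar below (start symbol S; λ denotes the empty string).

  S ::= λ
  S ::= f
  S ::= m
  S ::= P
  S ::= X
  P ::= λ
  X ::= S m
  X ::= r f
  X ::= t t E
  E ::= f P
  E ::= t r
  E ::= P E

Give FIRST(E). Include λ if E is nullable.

E ::= f P contributes {f}.
E ::= t r contributes {t}.
From E ::= P E: P nullable, take FIRST(P) ∪ FIRST(E) = { f, t }.
Union: FIRST(E) = { f, t }.

{ f, t }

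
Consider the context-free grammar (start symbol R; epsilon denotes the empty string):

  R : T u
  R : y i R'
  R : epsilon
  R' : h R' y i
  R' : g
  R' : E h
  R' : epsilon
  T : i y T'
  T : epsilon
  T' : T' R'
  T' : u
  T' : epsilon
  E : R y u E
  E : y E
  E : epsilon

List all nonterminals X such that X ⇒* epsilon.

{ E, R, R', T, T' }

Directly nullable (have an epsilon-production): R, R', T, T', E.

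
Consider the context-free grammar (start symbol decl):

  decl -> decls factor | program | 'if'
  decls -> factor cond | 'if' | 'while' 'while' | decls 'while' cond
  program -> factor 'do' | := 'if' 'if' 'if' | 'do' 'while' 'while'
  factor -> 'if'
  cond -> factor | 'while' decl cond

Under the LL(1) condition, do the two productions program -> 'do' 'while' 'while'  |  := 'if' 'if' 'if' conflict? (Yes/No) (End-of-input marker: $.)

FIRST('do' 'while' 'while') = { 'do' } and FIRST(:= 'if' 'if' 'if') = { := }.
The FIRST sets are disjoint and neither alternative is nullable — no conflict.

No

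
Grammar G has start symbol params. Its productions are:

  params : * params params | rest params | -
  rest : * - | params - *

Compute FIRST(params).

{ *, - }

params : * params params contributes {*}.
From params : rest params: add FIRST(rest) = { *, - }.
params : - contributes {-}.
Union: FIRST(params) = { *, - }.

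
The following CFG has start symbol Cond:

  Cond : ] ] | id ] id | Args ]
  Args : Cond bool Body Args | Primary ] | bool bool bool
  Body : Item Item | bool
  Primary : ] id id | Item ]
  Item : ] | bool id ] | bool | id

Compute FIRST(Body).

From Body : Item Item: add FIRST(Item) = { ], bool, id }.
Body : bool contributes {bool}.
Union: FIRST(Body) = { ], bool, id }.

{ ], bool, id }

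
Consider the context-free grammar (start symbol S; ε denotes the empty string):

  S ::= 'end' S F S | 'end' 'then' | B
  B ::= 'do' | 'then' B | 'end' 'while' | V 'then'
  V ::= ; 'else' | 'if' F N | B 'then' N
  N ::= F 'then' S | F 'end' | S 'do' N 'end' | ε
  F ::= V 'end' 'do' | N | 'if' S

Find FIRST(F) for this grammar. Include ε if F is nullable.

{ 'do', 'end', 'if', 'then', ;, ε }

From F ::= V 'end' 'do': add FIRST(V) = { 'do', 'end', 'if', 'then', ; }.
From F ::= N: add FIRST(N) = { 'do', 'end', 'if', 'then', ;, ε } (including ε since N is nullable).
F ::= 'if' S contributes {'if'}.
Union: FIRST(F) = { 'do', 'end', 'if', 'then', ;, ε }.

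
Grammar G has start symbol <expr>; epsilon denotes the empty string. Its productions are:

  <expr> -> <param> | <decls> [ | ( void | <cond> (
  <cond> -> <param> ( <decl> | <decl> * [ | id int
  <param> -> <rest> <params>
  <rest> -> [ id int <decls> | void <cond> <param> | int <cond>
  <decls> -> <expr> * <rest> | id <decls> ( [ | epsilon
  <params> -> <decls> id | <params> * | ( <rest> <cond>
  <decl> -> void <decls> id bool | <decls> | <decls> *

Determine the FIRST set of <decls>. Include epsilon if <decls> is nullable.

From <decls> -> <expr> * <rest>: add FIRST(<expr>) = { (, *, [, id, int, void }.
<decls> -> id <decls> ( [ contributes {id}.
<decls> -> epsilon contributes epsilon.
Union: FIRST(<decls>) = { (, *, [, id, int, void, epsilon }.

{ (, *, [, id, int, void, epsilon }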